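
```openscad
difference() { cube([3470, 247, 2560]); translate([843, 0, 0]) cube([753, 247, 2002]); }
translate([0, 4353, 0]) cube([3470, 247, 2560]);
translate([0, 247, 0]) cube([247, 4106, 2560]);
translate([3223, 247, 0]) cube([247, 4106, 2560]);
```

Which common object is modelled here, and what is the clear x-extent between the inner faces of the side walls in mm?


A single room. The interior width is 2976 mm.

Four walls enclosing a rectangle with a door in the front wall — a room. Outside width 3470 minus two 247 mm walls gives 2976 mm.


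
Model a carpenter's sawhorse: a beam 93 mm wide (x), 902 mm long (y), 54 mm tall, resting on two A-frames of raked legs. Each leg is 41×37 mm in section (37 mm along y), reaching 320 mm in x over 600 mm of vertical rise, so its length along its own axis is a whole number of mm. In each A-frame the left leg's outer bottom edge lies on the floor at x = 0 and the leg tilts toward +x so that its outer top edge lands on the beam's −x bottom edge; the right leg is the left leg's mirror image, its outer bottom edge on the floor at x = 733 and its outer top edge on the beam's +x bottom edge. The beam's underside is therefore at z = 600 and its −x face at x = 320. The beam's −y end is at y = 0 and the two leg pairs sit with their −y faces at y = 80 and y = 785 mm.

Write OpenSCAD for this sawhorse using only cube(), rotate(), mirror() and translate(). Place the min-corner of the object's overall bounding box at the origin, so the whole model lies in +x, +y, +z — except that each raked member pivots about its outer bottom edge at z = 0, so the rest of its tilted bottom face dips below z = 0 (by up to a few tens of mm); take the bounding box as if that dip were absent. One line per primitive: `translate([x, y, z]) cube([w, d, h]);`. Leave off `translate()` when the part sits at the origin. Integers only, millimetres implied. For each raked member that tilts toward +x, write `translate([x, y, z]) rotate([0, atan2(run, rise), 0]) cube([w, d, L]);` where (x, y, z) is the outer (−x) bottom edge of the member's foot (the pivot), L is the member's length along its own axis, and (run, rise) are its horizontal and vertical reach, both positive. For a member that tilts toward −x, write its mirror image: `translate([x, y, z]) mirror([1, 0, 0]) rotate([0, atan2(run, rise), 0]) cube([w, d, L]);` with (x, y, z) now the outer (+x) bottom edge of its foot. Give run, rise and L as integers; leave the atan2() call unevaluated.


translate([320, 0, 600]) cube([93, 902, 54]);
translate([0, 80, 0]) rotate([0, atan2(320, 600), 0]) cube([41, 37, 680]);
translate([733, 80, 0]) mirror([1, 0, 0]) rotate([0, atan2(320, 600), 0]) cube([41, 37, 680]);
translate([0, 785, 0]) rotate([0, atan2(320, 600), 0]) cube([41, 37, 680]);
translate([733, 785, 0]) mirror([1, 0, 0]) rotate([0, atan2(320, 600), 0]) cube([41, 37, 680]);


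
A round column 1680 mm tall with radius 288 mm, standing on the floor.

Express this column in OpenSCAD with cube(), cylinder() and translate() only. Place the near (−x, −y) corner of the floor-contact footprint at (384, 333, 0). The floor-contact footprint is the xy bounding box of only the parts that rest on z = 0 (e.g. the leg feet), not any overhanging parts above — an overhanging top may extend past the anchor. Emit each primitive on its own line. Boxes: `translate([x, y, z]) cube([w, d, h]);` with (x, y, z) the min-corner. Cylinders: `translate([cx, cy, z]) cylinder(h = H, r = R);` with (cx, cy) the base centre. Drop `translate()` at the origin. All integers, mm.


translate([672, 621, 0]) cylinder(h = 1680, r = 288);


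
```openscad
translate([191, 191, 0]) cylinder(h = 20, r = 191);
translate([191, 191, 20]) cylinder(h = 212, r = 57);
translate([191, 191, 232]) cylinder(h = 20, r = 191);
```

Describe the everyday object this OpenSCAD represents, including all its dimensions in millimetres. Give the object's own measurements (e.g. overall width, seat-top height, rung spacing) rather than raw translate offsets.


A spool: two coaxial disc flanges of radius 191 mm and thickness 20 mm, joined by a core cylinder of radius 57 mm and height 212 mm. The lower flange rests on z = 0 and the three cylinders share a vertical axis.


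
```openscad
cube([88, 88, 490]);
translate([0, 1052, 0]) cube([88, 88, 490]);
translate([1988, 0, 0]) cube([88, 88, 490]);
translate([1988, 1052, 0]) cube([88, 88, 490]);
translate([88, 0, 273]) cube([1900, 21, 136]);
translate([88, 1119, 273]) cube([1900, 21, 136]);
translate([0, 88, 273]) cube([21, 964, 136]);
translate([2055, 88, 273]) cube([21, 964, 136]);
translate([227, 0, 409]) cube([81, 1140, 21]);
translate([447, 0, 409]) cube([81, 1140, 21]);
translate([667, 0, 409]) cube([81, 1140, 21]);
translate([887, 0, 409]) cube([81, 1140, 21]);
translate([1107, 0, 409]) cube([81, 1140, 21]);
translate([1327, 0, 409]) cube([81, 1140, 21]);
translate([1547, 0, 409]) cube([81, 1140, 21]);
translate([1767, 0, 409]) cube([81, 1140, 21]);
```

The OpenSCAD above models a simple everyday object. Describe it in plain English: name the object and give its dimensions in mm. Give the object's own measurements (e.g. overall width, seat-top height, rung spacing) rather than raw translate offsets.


A bed frame 2076 mm long (x) by 1140 mm wide (y). Four 88×88 mm corner posts, 490 mm tall, at the corners of the footprint. Four rails of 21 mm thickness and 136 mm height run between adjacent posts with their undersides at z = 273 mm, their outer faces flush with the outside of the frame (the two x-running rails run between the posts' inner faces; the two y-running rails run between the posts' inner faces). 8 slats, each 81 mm wide (x) and 21 mm thick, lie across the top of the two x-running rails, running the full 1140 mm width of the frame in y; along x they sit between the end posts with a 139 mm gap after the −x posts and between neighbouring slats, leaving 140 mm before the +x posts.


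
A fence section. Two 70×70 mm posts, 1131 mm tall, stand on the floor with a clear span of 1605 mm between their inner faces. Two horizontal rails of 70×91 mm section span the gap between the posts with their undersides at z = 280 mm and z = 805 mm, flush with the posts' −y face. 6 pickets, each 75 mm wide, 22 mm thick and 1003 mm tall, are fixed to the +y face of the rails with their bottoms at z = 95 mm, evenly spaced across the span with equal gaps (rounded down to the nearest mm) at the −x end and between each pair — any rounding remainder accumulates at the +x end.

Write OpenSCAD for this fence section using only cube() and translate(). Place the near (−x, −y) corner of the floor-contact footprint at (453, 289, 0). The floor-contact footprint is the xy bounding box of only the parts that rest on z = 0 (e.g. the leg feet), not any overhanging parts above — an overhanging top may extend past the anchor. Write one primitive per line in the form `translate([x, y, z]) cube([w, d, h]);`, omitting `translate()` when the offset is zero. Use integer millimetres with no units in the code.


translate([453, 289, 0]) cube([70, 70, 1131]);
translate([2128, 289, 0]) cube([70, 70, 1131]);
translate([523, 289, 280]) cube([1605, 70, 91]);
translate([523, 289, 805]) cube([1605, 70, 91]);
translate([688, 359, 95]) cube([75, 22, 1003]);
translate([928, 359, 95]) cube([75, 22, 1003]);
translate([1168, 359, 95]) cube([75, 22, 1003]);
translate([1408, 359, 95]) cube([75, 22, 1003]);
translate([1648, 359, 95]) cube([75, 22, 1003]);
translate([1888, 359, 95]) cube([75, 22, 1003]);


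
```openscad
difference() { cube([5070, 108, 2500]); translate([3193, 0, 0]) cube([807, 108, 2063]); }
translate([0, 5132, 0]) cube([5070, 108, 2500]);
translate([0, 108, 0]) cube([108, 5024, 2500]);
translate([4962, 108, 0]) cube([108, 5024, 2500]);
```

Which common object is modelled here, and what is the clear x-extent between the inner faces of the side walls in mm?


A single room. The interior width is 4854 mm.

Four walls enclosing a rectangle with a door in the front wall — a room. Outside width 5070 minus two 108 mm walls gives 4854 mm.


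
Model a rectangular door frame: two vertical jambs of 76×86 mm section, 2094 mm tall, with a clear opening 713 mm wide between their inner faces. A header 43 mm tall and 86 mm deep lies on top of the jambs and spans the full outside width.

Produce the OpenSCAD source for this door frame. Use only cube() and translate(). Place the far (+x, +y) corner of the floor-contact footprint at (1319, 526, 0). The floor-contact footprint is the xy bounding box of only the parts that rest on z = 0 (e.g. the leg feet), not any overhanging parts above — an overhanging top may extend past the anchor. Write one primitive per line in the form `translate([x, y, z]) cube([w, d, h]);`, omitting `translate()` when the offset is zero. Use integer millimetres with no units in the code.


translate([454, 440, 0]) cube([76, 86, 2094]);
translate([1243, 440, 0]) cube([76, 86, 2094]);
translate([454, 440, 2094]) cube([865, 86, 43]);


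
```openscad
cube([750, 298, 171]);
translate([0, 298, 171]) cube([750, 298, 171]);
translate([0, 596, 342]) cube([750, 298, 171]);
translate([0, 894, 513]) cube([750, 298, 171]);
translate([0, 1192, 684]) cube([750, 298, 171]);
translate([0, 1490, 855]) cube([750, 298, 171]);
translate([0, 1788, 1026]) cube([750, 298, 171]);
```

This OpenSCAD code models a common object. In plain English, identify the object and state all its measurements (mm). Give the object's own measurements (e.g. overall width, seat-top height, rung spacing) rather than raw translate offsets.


A straight staircase of 7 solid steps. Each step is 750 mm wide (x), 298 mm deep (y, the going) and 171 mm tall (the rise). The first step rests on the floor; each subsequent step sits one going further in +y and one rise higher in +z, directly behind and above the previous step with no overlap.


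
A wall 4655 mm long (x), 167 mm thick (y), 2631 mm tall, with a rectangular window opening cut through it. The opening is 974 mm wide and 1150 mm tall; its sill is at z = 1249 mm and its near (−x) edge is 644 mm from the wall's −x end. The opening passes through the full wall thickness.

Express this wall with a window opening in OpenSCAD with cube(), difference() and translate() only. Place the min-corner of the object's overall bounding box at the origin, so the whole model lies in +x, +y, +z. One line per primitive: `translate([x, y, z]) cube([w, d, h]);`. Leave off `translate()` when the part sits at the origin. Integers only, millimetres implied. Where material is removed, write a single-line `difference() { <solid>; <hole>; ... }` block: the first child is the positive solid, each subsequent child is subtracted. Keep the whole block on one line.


difference() { cube([4655, 167, 2631]); translate([644, 0, 1249]) cube([974, 167, 1150]); }


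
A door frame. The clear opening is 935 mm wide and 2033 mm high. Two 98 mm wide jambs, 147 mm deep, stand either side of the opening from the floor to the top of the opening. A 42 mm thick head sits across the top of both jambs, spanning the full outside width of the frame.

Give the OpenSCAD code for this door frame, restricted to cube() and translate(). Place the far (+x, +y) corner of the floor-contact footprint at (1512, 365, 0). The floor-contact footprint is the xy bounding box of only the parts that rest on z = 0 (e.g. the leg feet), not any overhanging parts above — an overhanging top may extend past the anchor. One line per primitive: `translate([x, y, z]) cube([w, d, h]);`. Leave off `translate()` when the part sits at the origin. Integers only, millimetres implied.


translate([381, 218, 0]) cube([98, 147, 2033]);
translate([1414, 218, 0]) cube([98, 147, 2033]);
translate([381, 218, 2033]) cube([1131, 147, 42]);


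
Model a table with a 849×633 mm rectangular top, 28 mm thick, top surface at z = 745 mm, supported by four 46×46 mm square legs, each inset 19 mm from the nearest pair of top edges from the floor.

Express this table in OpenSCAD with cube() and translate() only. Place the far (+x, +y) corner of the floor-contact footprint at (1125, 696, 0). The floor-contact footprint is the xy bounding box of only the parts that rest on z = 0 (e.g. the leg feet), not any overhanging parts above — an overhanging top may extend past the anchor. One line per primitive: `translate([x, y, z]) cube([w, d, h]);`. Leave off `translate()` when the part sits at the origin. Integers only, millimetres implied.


// leg_h = 745 - 28 = 717
translate([295, 82, 717]) cube([849, 633, 28]);
translate([314, 101, 0]) cube([46, 46, 717]);
translate([1079, 101, 0]) cube([46, 46, 717]);
translate([314, 650, 0]) cube([46, 46, 717]);
translate([1079, 650, 0]) cube([46, 46, 717]);


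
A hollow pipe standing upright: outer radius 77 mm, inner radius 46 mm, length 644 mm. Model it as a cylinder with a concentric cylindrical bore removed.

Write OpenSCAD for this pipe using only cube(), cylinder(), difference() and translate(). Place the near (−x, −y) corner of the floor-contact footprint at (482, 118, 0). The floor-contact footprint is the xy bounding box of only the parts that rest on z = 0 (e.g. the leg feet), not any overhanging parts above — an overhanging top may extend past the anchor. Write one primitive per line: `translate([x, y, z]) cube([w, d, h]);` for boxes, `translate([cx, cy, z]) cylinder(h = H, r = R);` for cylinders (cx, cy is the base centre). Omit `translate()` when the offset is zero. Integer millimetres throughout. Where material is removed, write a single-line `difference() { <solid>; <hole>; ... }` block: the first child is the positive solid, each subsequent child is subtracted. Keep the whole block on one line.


difference() { translate([559, 195, 0]) cylinder(h = 644, r = 77); translate([559, 195, 0]) cylinder(h = 644, r = 46); }


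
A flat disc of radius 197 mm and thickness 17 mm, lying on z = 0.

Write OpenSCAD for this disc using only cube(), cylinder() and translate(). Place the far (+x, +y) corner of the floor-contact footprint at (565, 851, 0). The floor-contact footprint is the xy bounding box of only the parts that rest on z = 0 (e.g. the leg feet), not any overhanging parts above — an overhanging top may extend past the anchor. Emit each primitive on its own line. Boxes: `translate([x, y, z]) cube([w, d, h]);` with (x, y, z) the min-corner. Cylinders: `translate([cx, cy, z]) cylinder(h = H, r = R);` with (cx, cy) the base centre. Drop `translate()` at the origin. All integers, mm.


translate([368, 654, 0]) cylinder(h = 17, r = 197);


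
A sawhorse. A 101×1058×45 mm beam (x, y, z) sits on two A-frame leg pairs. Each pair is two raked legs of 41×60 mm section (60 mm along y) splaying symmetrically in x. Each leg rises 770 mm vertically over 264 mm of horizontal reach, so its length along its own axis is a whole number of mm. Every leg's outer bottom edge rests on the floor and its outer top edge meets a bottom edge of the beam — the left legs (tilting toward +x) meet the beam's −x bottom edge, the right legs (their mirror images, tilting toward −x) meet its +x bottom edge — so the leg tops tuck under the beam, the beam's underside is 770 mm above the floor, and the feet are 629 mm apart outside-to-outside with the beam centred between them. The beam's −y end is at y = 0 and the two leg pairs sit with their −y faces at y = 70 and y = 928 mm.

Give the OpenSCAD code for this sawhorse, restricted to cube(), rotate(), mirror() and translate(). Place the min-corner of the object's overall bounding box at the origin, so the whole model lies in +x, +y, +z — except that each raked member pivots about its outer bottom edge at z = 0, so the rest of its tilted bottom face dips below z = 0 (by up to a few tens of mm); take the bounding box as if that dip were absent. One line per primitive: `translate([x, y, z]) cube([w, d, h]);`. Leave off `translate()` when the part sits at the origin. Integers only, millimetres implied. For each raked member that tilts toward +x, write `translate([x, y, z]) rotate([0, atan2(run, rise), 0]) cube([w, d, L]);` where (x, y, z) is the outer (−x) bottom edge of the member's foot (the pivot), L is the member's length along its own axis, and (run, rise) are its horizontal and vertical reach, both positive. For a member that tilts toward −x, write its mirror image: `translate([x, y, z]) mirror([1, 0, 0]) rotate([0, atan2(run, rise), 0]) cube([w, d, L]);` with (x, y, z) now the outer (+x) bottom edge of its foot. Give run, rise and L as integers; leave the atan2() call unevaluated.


translate([264, 0, 770]) cube([101, 1058, 45]);
translate([0, 70, 0]) rotate([0, atan2(264, 770), 0]) cube([41, 60, 814]);
translate([629, 70, 0]) mirror([1, 0, 0]) rotate([0, atan2(264, 770), 0]) cube([41, 60, 814]);
translate([0, 928, 0]) rotate([0, atan2(264, 770), 0]) cube([41, 60, 814]);
translate([629, 928, 0]) mirror([1, 0, 0]) rotate([0, atan2(264, 770), 0]) cube([41, 60, 814]);


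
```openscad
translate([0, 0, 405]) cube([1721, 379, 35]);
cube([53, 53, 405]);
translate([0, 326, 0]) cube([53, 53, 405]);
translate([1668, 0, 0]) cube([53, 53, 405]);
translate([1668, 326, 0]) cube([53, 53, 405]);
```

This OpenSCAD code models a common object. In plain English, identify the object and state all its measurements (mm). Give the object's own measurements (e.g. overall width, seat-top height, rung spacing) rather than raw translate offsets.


A bench: a 1721×379 mm seat slab, 35 mm thick, top at z = 440 mm, on four 53×53 mm square legs flush with the seat corners and standing on z = 0.


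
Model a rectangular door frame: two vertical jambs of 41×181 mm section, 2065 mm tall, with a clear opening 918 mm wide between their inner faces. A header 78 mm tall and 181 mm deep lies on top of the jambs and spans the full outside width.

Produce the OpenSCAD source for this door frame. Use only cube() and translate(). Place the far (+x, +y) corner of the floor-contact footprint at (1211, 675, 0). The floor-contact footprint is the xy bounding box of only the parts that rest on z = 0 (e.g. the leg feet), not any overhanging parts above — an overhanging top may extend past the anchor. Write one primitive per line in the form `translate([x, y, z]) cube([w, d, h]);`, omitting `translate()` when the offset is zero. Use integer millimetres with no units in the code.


translate([211, 494, 0]) cube([41, 181, 2065]);
translate([1170, 494, 0]) cube([41, 181, 2065]);
translate([211, 494, 2065]) cube([1000, 181, 78]);


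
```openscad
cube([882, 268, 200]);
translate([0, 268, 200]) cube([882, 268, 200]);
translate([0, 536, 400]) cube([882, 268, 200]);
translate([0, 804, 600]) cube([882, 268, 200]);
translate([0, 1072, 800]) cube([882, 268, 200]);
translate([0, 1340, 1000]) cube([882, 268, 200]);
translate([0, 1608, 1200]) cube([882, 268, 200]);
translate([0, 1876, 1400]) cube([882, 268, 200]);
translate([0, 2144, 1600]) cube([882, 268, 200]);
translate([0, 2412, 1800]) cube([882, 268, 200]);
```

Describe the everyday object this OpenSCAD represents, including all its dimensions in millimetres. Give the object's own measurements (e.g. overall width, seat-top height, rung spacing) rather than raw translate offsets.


A straight staircase of 10 solid steps. Each step is 882 mm wide (x), 268 mm deep (y, the going) and 200 mm tall (the rise). The first step rests on the floor; each subsequent step sits one going further in +y and one rise higher in +z, directly behind and above the previous step with no overlap.


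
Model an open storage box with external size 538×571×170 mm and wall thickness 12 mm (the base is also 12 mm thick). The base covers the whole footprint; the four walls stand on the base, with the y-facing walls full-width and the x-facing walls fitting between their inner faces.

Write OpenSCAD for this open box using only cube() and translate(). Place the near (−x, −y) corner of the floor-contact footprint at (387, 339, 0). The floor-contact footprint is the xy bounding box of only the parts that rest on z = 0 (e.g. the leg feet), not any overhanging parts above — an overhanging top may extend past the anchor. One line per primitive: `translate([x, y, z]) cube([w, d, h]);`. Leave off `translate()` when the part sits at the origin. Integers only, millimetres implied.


translate([387, 339, 0]) cube([538, 571, 12]);
translate([387, 339, 12]) cube([538, 12, 158]);
translate([387, 898, 12]) cube([538, 12, 158]);
translate([387, 351, 12]) cube([12, 547, 158]);
translate([913, 351, 12]) cube([12, 547, 158]);


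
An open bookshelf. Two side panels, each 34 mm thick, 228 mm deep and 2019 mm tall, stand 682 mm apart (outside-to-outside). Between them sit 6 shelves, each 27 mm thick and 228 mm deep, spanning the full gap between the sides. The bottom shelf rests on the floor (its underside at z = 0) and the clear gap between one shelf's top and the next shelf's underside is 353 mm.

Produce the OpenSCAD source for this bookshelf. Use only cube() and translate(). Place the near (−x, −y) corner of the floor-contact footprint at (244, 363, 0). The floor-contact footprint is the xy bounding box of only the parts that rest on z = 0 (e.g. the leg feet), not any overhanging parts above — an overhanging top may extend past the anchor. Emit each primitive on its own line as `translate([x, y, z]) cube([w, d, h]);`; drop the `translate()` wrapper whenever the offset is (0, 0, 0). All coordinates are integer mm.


translate([244, 363, 0]) cube([34, 228, 2019]);
translate([892, 363, 0]) cube([34, 228, 2019]);
translate([278, 363, 0]) cube([614, 228, 27]);
translate([278, 363, 380]) cube([614, 228, 27]);
translate([278, 363, 760]) cube([614, 228, 27]);
translate([278, 363, 1140]) cube([614, 228, 27]);
translate([278, 363, 1520]) cube([614, 228, 27]);
translate([278, 363, 1900]) cube([614, 228, 27]);


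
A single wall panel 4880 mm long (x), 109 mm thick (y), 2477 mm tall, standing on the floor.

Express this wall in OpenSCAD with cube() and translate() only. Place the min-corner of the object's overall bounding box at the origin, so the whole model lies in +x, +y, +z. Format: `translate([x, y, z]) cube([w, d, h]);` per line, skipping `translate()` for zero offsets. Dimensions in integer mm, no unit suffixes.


cube([4880, 109, 2477]);


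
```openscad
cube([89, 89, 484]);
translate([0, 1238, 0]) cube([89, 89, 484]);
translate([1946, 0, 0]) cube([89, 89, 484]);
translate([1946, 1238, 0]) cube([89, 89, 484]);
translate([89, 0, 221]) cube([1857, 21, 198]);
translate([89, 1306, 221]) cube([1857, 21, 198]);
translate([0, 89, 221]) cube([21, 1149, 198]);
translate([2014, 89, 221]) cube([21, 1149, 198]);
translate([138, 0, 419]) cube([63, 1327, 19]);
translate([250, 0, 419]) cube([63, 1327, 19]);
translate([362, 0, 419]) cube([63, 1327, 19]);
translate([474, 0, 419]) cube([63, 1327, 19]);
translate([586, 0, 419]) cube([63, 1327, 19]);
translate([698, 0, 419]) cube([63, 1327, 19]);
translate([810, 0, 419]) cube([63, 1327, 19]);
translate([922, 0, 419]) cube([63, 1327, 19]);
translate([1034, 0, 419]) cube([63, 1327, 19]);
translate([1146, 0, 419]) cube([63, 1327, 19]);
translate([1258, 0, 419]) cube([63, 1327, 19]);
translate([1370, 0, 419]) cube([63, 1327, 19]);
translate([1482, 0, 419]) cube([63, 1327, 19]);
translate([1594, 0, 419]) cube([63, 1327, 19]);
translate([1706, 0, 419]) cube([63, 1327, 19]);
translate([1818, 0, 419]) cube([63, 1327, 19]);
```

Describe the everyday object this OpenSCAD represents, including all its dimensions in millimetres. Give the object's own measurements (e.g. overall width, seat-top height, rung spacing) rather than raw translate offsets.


A bed frame 2035 mm long (x) by 1327 mm wide (y). Four 89×89 mm corner posts, 484 mm tall, at the corners of the footprint. Four rails of 21 mm thickness and 198 mm height run between adjacent posts with their undersides at z = 221 mm, their outer faces flush with the outside of the frame (the two x-running rails run between the posts' inner faces; the two y-running rails run between the posts' inner faces). 16 slats, each 63 mm wide (x) and 19 mm thick, lie across the top of the two x-running rails, running the full 1327 mm width of the frame in y; along x they sit between the end posts with a 49 mm gap after the −x posts and between neighbouring slats, leaving 65 mm before the +x posts.


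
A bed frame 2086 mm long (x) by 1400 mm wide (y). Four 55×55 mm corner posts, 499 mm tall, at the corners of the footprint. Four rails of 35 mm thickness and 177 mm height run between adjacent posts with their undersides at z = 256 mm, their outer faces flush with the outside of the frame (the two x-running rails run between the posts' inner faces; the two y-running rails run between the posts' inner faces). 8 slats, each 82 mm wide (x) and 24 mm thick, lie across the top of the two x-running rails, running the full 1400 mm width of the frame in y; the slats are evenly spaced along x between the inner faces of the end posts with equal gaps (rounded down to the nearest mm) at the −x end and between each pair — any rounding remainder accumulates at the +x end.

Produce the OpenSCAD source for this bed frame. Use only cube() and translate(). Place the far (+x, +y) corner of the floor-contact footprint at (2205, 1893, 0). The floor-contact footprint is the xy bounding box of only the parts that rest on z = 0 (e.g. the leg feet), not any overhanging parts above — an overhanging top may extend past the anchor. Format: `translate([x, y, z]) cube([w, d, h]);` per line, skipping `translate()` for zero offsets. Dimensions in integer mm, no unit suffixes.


translate([119, 493, 0]) cube([55, 55, 499]);
translate([119, 1838, 0]) cube([55, 55, 499]);
translate([2150, 493, 0]) cube([55, 55, 499]);
translate([2150, 1838, 0]) cube([55, 55, 499]);
translate([174, 493, 256]) cube([1976, 35, 177]);
translate([174, 1858, 256]) cube([1976, 35, 177]);
translate([119, 548, 256]) cube([35, 1290, 177]);
translate([2170, 548, 256]) cube([35, 1290, 177]);
translate([320, 493, 433]) cube([82, 1400, 24]);
translate([548, 493, 433]) cube([82, 1400, 24]);
translate([776, 493, 433]) cube([82, 1400, 24]);
translate([1004, 493, 433]) cube([82, 1400, 24]);
translate([1232, 493, 433]) cube([82, 1400, 24]);
translate([1460, 493, 433]) cube([82, 1400, 24]);
translate([1688, 493, 433]) cube([82, 1400, 24]);
translate([1916, 493, 433]) cube([82, 1400, 24]);


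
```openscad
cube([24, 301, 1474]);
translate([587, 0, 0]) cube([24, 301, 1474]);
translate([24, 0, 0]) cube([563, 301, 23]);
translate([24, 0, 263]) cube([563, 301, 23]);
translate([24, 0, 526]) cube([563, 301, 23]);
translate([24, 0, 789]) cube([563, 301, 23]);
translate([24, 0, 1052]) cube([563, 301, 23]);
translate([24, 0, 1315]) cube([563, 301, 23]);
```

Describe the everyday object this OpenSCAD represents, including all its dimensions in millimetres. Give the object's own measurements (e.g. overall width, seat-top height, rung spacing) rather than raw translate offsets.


An open bookshelf. Two side panels, each 24 mm thick, 301 mm deep and 1474 mm tall, stand 611 mm apart (outside-to-outside). Between them sit 6 shelves, each 23 mm thick and 301 mm deep, spanning the full gap between the sides. The bottom shelf rests on the floor (its underside at z = 0) and the clear gap between one shelf's top and the next shelf's underside is 240 mm.


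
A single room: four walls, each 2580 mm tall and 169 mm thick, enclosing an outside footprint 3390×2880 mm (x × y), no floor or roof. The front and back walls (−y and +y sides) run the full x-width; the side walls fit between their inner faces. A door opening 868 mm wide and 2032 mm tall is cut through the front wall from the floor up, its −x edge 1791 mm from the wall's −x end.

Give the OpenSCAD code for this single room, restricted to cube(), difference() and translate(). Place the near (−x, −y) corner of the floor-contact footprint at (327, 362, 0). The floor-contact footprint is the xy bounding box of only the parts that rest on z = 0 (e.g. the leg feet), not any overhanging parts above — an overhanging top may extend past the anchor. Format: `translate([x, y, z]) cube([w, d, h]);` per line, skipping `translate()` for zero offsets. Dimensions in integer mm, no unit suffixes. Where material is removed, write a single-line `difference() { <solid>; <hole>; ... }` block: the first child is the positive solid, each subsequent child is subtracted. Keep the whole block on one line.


difference() { translate([327, 362, 0]) cube([3390, 169, 2580]); translate([2118, 362, 0]) cube([868, 169, 2032]); }
translate([327, 3073, 0]) cube([3390, 169, 2580]);
translate([327, 531, 0]) cube([169, 2542, 2580]);
translate([3548, 531, 0]) cube([169, 2542, 2580]);


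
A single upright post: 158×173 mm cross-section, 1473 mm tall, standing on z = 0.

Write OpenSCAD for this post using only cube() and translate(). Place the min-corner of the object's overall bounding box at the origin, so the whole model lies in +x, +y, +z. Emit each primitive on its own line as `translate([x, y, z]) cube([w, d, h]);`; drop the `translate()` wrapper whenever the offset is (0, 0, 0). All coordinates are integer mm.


cube([158, 173, 1473]);


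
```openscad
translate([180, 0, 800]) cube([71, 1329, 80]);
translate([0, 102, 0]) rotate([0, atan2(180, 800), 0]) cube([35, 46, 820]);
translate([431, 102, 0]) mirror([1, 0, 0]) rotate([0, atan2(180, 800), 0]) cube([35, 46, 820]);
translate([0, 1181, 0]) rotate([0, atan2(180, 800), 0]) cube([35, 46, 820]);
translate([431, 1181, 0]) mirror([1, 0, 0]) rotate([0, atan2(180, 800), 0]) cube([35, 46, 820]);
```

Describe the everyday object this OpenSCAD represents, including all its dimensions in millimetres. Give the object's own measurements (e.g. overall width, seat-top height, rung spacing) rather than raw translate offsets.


A sawhorse. A 71×1329×80 mm beam (x, y, z) sits on two A-frame leg pairs. Each pair is two raked legs of 35×46 mm section (46 mm along y) splaying symmetrically in x. Each leg rises 800 mm vertically over 180 mm of horizontal reach and is 820 mm long along its own axis. Every leg's outer bottom edge rests on the floor and its outer top edge meets a bottom edge of the beam — the left legs (tilting toward +x) meet the beam's −x bottom edge, the right legs (their mirror images, tilting toward −x) meet its +x bottom edge — so the leg tops tuck under the beam, the beam's underside is 800 mm above the floor, and the feet are 431 mm apart outside-to-outside with the beam centred between them. The two leg pairs are set in 102 mm from either end of the beam.


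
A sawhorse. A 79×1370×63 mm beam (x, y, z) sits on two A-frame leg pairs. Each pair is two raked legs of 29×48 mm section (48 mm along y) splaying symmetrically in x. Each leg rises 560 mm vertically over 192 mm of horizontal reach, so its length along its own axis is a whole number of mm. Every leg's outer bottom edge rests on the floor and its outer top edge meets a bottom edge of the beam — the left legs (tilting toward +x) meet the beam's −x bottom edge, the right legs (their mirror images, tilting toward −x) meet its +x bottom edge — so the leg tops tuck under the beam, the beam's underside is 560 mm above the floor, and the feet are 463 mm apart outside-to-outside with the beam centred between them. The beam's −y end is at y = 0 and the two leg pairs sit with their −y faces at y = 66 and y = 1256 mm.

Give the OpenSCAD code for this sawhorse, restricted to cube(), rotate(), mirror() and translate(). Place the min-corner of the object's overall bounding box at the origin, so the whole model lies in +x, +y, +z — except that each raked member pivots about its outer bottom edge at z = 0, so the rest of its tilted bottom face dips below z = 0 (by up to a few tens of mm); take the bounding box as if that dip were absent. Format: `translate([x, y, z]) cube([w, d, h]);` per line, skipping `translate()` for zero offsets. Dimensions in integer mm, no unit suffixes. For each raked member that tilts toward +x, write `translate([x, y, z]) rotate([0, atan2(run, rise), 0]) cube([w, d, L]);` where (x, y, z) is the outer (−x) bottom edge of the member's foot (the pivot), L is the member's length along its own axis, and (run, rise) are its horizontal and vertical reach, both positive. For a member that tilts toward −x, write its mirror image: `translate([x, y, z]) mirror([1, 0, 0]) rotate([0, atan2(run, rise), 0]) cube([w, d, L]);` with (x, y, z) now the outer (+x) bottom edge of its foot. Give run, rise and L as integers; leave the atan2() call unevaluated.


// leg length = √(192² + 560²) = 592
// right-leg outer foot x = 2·192 + 79 = 463
// beam min-corner = (192, 0, 560)
translate([192, 0, 560]) cube([79, 1370, 63]);
translate([0, 66, 0]) rotate([0, atan2(192, 560), 0]) cube([29, 48, 592]);
translate([463, 66, 0]) mirror([1, 0, 0]) rotate([0, atan2(192, 560), 0]) cube([29, 48, 592]);
translate([0, 1256, 0]) rotate([0, atan2(192, 560), 0]) cube([29, 48, 592]);
translate([463, 1256, 0]) mirror([1, 0, 0]) rotate([0, atan2(192, 560), 0]) cube([29, 48, 592]);


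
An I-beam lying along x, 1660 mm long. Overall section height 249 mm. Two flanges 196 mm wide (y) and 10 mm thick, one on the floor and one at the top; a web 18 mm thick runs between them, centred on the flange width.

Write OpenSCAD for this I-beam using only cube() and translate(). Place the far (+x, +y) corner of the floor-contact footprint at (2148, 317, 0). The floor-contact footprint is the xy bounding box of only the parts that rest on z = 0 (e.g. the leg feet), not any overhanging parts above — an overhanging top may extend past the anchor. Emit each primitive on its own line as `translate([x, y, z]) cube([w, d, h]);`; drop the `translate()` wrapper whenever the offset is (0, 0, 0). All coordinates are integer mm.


translate([488, 121, 0]) cube([1660, 196, 10]);
translate([488, 210, 10]) cube([1660, 18, 229]);
translate([488, 121, 239]) cube([1660, 196, 10]);


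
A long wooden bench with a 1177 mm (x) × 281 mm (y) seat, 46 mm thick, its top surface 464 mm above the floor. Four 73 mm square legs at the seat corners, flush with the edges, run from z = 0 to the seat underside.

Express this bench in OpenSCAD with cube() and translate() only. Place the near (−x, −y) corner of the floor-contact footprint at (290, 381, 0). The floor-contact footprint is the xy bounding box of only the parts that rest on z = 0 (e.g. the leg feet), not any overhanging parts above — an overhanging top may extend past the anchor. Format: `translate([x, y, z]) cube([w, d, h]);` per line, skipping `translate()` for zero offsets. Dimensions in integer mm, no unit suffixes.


translate([290, 381, 418]) cube([1177, 281, 46]);
translate([290, 381, 0]) cube([73, 73, 418]);
translate([290, 589, 0]) cube([73, 73, 418]);
translate([1394, 381, 0]) cube([73, 73, 418]);
translate([1394, 589, 0]) cube([73, 73, 418]);


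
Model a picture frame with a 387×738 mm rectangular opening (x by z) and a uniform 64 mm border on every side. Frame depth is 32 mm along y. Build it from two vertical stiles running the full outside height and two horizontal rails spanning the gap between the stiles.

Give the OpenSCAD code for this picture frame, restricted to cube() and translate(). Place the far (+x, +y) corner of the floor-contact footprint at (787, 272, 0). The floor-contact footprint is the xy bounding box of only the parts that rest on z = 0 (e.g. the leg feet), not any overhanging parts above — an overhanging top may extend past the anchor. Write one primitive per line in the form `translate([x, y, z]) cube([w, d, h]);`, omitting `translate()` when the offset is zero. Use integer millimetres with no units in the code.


translate([272, 240, 0]) cube([64, 32, 866]);
translate([723, 240, 0]) cube([64, 32, 866]);
translate([336, 240, 0]) cube([387, 32, 64]);
translate([336, 240, 802]) cube([387, 32, 64]);


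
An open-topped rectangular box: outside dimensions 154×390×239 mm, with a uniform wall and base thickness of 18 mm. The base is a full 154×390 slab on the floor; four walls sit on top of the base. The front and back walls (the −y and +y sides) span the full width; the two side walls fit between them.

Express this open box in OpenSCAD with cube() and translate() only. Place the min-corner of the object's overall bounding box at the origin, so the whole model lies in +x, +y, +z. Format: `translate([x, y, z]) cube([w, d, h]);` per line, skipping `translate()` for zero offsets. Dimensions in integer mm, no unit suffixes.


cube([154, 390, 18]);
translate([0, 0, 18]) cube([154, 18, 221]);
translate([0, 372, 18]) cube([154, 18, 221]);
translate([0, 18, 18]) cube([18, 354, 221]);
translate([136, 18, 18]) cube([18, 354, 221]);


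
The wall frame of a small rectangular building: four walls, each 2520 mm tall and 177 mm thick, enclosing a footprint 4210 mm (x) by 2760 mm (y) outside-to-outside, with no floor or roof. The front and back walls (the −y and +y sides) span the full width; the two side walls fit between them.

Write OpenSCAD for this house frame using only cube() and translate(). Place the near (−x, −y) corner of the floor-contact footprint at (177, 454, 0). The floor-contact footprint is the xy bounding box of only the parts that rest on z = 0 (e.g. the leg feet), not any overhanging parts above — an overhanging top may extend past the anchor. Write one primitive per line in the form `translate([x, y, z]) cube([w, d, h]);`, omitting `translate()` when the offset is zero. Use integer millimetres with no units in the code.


translate([177, 454, 0]) cube([4210, 177, 2520]);
translate([177, 3037, 0]) cube([4210, 177, 2520]);
translate([177, 631, 0]) cube([177, 2406, 2520]);
translate([4210, 631, 0]) cube([177, 2406, 2520]);


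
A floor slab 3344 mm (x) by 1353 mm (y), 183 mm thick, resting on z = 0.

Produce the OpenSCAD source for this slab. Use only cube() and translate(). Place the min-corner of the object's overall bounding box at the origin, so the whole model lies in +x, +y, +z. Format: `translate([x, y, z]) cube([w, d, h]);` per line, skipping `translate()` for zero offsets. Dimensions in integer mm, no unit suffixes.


cube([3344, 1353, 183]);


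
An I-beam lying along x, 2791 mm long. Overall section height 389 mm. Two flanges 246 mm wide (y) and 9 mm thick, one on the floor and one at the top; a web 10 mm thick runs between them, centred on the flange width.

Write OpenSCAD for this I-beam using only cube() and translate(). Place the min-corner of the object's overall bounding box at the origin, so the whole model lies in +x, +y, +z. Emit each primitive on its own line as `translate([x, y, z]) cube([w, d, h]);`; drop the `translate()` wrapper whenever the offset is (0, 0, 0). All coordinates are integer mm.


cube([2791, 246, 9]);
translate([0, 118, 9]) cube([2791, 10, 371]);
translate([0, 0, 380]) cube([2791, 246, 9]);


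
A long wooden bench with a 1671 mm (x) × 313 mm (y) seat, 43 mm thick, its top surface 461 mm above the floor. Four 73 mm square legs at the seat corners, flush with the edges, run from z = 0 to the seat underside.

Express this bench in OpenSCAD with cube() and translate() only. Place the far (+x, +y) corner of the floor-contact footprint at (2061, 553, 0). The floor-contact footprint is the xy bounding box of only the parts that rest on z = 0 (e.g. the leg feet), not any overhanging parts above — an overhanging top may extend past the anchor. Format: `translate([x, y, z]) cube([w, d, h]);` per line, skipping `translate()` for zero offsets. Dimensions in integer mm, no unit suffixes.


translate([390, 240, 418]) cube([1671, 313, 43]);
translate([390, 240, 0]) cube([73, 73, 418]);
translate([390, 480, 0]) cube([73, 73, 418]);
translate([1988, 240, 0]) cube([73, 73, 418]);
translate([1988, 480, 0]) cube([73, 73, 418]);


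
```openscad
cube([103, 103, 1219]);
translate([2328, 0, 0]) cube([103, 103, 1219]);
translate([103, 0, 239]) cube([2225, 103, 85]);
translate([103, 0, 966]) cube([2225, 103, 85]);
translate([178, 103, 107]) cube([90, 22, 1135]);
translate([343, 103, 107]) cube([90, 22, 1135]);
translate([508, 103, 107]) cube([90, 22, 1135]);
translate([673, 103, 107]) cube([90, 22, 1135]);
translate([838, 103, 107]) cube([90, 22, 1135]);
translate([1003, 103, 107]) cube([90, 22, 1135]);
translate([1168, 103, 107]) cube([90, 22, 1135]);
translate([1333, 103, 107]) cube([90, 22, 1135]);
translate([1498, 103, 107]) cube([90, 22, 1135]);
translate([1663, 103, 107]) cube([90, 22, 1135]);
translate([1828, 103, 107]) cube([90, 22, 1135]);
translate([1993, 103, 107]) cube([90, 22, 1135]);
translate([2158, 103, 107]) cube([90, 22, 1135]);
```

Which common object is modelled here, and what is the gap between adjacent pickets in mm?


A fence section. The picket gap is 75 mm.

Two posts, two rails, 13 pickets — a fence section. Span 2225 mm holds 13 pickets of 90 mm with 14 equal gaps: ⌊(2225 − 13·90) / 14⌋ = 75 mm.
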